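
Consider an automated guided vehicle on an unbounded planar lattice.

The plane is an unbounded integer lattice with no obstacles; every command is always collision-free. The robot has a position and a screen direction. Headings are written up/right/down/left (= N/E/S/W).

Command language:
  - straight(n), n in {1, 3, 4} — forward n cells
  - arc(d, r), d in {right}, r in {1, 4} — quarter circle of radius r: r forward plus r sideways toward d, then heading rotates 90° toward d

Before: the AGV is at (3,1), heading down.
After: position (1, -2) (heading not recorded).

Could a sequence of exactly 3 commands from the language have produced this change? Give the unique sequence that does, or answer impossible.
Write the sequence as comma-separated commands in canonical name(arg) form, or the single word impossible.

straight(3), arc(right, 1), arc(right, 1)

key: order matters: swapping straight(3) and arc(right, 1) lands elsewhere
start: at (3,1), heading down
t=1 straight(3) ⇒ at (3,-2), heading down
t=2 arc(right, 1) ⇒ at (2,-3), heading left
t=3 arc(right, 1) ⇒ at (1,-2), heading up
uniquely the one of 125 3-step routes that fits.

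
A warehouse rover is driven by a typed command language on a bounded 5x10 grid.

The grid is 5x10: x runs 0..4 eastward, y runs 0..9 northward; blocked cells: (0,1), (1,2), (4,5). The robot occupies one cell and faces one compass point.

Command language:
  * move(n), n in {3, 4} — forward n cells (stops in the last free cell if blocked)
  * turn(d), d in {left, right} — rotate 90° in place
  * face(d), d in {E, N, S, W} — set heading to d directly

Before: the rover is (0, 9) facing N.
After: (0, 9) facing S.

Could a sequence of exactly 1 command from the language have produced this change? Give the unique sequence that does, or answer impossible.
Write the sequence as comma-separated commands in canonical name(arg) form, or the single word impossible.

key: parked at (0,9) the whole time — nothing moves the robot
from: (0, 9) facing N
1. face(S) → (0, 9) facing S
no other 1-command option fits: unique.

face(S)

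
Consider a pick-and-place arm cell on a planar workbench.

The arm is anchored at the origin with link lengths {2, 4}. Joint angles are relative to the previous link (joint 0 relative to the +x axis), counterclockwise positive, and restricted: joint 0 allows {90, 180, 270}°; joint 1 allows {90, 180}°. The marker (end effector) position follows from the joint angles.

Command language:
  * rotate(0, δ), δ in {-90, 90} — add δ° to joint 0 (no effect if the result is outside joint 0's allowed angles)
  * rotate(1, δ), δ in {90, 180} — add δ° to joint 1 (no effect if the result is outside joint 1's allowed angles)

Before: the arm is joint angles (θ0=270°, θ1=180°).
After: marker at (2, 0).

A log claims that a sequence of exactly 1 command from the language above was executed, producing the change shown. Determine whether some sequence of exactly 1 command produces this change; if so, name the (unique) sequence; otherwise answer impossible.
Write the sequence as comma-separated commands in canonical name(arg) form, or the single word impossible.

rotate(0, -90)

from: joint angles (θ0=270°, θ1=180°)
step 1 (rotate(0, -90)): joint angles (θ0=180°, θ1=180°)
no rival 1-sequence matches.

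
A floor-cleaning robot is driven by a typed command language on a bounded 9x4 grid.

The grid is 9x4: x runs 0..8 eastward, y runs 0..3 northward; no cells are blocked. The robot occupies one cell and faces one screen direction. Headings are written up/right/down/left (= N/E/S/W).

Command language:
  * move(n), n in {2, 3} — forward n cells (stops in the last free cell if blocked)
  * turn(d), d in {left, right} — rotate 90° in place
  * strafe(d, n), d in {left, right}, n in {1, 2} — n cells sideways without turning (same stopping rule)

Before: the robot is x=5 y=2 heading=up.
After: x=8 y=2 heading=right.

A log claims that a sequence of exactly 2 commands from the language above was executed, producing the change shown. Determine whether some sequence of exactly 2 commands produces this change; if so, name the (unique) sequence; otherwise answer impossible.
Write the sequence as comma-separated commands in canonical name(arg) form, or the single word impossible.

key: position moved to (8,2) AND the heading swung to E — translation plus rotation needed
t0: x=5 y=2 heading=up
[1] after turn(right): x=5 y=2 heading=right
[2] after move(3): x=8 y=2 heading=right
no other 2-command option fits: unique.

turn(right), move(3)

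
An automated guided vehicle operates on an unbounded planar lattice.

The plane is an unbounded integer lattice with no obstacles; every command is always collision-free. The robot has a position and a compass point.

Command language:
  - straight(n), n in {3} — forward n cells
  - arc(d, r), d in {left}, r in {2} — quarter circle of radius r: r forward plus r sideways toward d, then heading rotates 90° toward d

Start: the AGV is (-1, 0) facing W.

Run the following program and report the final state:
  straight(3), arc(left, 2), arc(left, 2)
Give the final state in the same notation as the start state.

(-4, -4) facing E

initial: (-1, 0) facing W
t=1 straight(3) ⇒ (-4, 0) facing W
t=2 arc(left, 2) ⇒ (-6, -2) facing S
t=3 arc(left, 2) ⇒ (-4, -4) facing E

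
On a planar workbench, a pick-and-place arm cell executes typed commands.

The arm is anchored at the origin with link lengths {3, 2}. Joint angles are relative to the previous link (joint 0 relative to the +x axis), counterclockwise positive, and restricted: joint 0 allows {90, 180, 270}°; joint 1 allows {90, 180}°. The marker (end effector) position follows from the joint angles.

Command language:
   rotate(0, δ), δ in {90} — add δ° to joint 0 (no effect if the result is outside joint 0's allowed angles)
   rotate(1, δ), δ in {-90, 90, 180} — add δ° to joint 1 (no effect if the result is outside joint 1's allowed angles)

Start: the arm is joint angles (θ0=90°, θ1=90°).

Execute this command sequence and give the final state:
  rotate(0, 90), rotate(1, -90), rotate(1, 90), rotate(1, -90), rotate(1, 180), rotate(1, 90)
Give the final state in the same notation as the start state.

from: joint angles (θ0=90°, θ1=90°)
step 1 (rotate(0, 90)): joint angles (θ0=180°, θ1=90°)
step 2 (rotate(1, -90)): joint angles (θ0=180°, θ1=90°)
step 3 (rotate(1, 90)): joint angles (θ0=180°, θ1=180°)
step 4 (rotate(1, -90)): joint angles (θ0=180°, θ1=90°)
step 5 (rotate(1, 180)): joint angles (θ0=180°, θ1=90°)
step 6 (rotate(1, 90)): joint angles (θ0=180°, θ1=180°)

joint angles (θ0=180°, θ1=180°)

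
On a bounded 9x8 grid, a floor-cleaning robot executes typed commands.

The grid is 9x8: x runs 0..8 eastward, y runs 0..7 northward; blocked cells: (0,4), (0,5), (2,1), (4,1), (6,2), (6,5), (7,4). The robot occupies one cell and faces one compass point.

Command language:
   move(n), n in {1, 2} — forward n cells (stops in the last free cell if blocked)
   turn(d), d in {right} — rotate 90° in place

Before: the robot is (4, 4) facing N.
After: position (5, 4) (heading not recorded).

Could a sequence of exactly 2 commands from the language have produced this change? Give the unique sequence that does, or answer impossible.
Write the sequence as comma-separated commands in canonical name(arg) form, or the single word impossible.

turn(right), move(1)

key: order matters: swapping turn(right) and move(1) lands elsewhere
begin: (4, 4) facing N
step 1 (turn(right)): (4, 4) facing E
step 2 (move(1)): (5, 4) facing E
no other 2-command option fits: unique.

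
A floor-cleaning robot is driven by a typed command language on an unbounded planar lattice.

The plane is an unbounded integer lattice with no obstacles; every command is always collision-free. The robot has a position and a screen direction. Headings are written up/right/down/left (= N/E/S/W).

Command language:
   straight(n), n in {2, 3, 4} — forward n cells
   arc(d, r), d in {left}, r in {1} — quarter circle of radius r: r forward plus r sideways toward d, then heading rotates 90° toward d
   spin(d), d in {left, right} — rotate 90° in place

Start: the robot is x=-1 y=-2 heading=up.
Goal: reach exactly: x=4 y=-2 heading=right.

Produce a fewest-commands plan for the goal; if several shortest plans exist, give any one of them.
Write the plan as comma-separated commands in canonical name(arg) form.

initial: x=-1 y=-2 heading=up
[1] after spin(right): x=-1 y=-2 heading=right
[2] after straight(3): x=2 y=-2 heading=right
[3] after straight(2): x=4 y=-2 heading=right
nothing shorter than 3 reaches the goal.

spin(right), straight(3), straight(2)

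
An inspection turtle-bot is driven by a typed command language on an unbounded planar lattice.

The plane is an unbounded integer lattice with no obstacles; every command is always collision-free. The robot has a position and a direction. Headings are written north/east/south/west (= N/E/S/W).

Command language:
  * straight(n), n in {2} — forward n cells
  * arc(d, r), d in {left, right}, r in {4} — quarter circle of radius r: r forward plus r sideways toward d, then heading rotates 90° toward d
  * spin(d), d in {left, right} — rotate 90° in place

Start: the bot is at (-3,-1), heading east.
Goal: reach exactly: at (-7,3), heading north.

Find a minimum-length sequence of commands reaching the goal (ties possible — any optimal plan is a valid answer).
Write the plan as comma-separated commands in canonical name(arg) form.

start: at (-3,-1), heading east
t=1 spin(left) ⇒ at (-3,-1), heading north
t=2 spin(left) ⇒ at (-3,-1), heading west
t=3 arc(right, 4) ⇒ at (-7,3), heading north
nothing shorter than 3 reaches the goal.

spin(left), spin(left), arc(right, 4)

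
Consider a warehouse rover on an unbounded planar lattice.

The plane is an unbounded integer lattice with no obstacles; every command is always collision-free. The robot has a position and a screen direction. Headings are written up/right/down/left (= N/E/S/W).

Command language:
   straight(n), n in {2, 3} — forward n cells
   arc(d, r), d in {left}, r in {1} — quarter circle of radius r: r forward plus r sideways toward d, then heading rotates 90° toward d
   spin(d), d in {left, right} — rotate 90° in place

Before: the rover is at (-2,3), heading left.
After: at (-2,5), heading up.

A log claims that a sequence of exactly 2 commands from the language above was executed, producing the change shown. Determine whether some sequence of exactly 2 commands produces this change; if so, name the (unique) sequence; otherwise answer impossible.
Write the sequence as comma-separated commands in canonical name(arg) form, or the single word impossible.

key: running straight(2) before spin(right) would end elsewhere — order is forced
initial: at (-2,3), heading left
1. spin(right) → at (-2,3), heading up
2. straight(2) → at (-2,5), heading up
uniquely the one of 25 2-step routes that fits.

spin(right), straight(2)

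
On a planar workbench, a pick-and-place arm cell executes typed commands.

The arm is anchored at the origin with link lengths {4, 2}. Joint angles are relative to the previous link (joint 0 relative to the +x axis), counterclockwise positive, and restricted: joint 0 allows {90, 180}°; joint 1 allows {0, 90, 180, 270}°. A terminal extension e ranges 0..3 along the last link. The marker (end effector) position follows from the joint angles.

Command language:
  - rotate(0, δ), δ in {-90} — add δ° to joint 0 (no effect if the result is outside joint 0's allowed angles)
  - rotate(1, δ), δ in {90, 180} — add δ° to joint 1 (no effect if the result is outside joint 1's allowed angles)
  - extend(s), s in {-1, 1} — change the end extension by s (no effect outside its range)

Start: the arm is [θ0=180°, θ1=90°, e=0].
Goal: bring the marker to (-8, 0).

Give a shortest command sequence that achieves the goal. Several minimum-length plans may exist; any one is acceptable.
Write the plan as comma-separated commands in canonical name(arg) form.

t0: [θ0=180°, θ1=90°, e=0]
step 1 (rotate(1, 90)): [θ0=180°, θ1=180°, e=0]
step 2 (rotate(1, 180)): [θ0=180°, θ1=0°, e=0]
step 3 (extend(1)): [θ0=180°, θ1=0°, e=1]
step 4 (extend(1)): [θ0=180°, θ1=0°, e=2]
no 3-step plan works, so 4 is optimal.

rotate(1, 90), rotate(1, 180), extend(1), extend(1)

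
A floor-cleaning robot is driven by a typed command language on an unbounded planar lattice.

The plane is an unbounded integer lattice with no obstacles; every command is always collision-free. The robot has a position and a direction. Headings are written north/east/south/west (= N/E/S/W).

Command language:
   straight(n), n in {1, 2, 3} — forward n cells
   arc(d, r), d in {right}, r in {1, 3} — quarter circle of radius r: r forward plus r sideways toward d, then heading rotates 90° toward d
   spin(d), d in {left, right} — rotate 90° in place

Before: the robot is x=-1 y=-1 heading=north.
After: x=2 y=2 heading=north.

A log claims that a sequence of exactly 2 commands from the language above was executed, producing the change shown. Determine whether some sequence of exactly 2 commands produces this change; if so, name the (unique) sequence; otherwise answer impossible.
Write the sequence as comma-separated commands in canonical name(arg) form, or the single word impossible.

arc(right, 3), spin(left)

key: running spin(left) before arc(right, 3) would end elsewhere — order is forced
initial: x=-1 y=-1 heading=north
step 1 (arc(right, 3)): x=2 y=2 heading=east
step 2 (spin(left)): x=2 y=2 heading=north
no other 2-command option fits: unique.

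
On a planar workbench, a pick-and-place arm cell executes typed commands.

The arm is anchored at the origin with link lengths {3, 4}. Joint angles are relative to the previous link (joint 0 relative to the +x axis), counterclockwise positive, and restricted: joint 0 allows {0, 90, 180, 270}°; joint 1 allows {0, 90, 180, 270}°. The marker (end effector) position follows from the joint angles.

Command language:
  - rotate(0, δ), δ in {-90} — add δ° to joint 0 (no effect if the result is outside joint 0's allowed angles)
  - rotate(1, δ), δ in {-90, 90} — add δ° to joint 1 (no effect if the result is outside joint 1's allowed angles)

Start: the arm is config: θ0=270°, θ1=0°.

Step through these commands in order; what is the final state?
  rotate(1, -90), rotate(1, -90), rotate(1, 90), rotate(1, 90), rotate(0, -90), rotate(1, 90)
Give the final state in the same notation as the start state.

start: config: θ0=270°, θ1=0°
[1] after rotate(1, -90): config: θ0=270°, θ1=270°
[2] after rotate(1, -90): config: θ0=270°, θ1=180°
[3] after rotate(1, 90): config: θ0=270°, θ1=270°
[4] after rotate(1, 90): config: θ0=270°, θ1=0°
[5] after rotate(0, -90): config: θ0=180°, θ1=0°
[6] after rotate(1, 90): config: θ0=180°, θ1=90°

config: θ0=180°, θ1=90°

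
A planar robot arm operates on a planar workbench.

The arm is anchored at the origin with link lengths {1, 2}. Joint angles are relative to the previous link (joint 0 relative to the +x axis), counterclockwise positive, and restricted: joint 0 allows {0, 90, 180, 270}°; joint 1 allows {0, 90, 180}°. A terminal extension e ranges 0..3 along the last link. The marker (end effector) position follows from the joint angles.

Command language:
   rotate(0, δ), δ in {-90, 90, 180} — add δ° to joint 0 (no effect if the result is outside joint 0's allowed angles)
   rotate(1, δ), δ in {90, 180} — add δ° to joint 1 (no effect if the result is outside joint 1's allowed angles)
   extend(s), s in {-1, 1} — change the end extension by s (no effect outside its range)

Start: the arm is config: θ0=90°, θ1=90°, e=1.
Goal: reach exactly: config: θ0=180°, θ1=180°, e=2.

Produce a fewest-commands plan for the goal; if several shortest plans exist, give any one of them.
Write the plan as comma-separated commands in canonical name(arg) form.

from: config: θ0=90°, θ1=90°, e=1
step 1 (extend(1)): config: θ0=90°, θ1=90°, e=2
step 2 (rotate(0, 90)): config: θ0=180°, θ1=90°, e=2
step 3 (rotate(1, 90)): config: θ0=180°, θ1=180°, e=2
shorter routes all fall short; 3 is best.

extend(1), rotate(0, 90), rotate(1, 90)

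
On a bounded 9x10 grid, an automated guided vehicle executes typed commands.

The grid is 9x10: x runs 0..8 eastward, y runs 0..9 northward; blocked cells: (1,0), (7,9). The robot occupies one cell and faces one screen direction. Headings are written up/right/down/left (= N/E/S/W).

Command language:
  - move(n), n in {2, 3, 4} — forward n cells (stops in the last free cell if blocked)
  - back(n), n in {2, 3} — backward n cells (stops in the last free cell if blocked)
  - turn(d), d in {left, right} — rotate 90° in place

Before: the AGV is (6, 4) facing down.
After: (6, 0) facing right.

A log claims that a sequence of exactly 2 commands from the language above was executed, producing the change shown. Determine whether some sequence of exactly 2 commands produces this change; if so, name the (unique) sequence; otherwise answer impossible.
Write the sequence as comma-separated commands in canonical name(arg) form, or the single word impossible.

move(4), turn(left)

key: order matters: swapping move(4) and turn(left) lands elsewhere
start: (6, 4) facing down
1. move(4) → (6, 0) facing down
2. turn(left) → (6, 0) facing right
no rival 2-sequence matches.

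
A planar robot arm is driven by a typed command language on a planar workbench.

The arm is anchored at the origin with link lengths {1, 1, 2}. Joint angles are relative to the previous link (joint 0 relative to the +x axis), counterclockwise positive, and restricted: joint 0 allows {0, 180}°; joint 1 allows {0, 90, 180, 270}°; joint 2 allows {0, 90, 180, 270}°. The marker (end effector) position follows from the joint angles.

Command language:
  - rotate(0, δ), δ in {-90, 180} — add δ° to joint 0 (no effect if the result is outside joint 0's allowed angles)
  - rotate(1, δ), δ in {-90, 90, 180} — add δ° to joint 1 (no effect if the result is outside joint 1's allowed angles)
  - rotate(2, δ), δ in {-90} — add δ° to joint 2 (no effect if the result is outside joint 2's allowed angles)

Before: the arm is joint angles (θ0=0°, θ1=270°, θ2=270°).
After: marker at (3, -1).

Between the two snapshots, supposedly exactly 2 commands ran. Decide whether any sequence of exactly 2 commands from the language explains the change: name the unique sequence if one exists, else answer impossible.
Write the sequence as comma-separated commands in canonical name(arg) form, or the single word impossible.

from: joint angles (θ0=0°, θ1=270°, θ2=270°)
[1] after rotate(2, -90): joint angles (θ0=0°, θ1=270°, θ2=180°)
[2] after rotate(2, -90): joint angles (θ0=0°, θ1=270°, θ2=90°)
uniquely the one of 36 2-step routes that fits.

rotate(2, -90), rotate(2, -90)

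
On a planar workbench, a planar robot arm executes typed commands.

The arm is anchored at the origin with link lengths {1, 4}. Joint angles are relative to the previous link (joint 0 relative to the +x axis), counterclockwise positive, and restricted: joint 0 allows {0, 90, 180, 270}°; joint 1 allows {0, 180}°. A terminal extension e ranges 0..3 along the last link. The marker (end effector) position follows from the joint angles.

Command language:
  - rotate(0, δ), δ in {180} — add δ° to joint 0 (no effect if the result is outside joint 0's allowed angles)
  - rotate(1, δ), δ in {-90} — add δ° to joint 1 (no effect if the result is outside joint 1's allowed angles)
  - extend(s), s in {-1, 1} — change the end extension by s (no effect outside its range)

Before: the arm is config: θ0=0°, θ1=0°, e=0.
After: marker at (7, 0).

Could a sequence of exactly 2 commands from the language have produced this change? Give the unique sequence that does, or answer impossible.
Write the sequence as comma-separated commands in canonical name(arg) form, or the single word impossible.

from: config: θ0=0°, θ1=0°, e=0
t=1 extend(1) ⇒ config: θ0=0°, θ1=0°, e=1
t=2 extend(1) ⇒ config: θ0=0°, θ1=0°, e=2
all 16 alternatives checked — unique.

extend(1), extend(1)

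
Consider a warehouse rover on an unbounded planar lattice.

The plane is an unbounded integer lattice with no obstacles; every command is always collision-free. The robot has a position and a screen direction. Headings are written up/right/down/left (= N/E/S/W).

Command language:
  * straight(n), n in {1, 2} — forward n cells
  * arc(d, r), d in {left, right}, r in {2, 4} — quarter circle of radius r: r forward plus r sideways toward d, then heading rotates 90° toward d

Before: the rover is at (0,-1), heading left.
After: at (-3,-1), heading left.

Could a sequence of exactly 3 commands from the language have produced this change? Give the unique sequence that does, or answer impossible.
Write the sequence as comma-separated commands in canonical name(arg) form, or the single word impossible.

key: still facing W at the end — nothing in the sequence rotates
start: at (0,-1), heading left
t=1 straight(1) ⇒ at (-1,-1), heading left
t=2 straight(1) ⇒ at (-2,-1), heading left
t=3 straight(1) ⇒ at (-3,-1), heading left
all 216 alternatives checked — unique.

straight(1), straight(1), straight(1)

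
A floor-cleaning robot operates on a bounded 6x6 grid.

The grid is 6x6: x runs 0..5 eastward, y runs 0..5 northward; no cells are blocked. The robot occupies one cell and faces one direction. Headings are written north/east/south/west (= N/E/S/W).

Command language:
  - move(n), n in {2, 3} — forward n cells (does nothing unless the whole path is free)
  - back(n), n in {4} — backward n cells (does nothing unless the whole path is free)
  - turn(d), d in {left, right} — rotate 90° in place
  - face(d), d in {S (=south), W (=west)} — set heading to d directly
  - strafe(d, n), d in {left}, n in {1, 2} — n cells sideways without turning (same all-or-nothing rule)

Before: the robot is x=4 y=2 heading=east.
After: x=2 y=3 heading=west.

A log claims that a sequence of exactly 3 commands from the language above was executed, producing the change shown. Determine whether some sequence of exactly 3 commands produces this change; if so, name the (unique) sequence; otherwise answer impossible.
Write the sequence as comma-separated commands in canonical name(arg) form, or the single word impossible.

strafe(left, 1), face(W), move(2)

key: position moved to (2,3) AND the heading swung to W — translation plus rotation needed
begin: x=4 y=2 heading=east
[1] after strafe(left, 1): x=4 y=3 heading=east
[2] after face(W): x=4 y=3 heading=west
[3] after move(2): x=2 y=3 heading=west
no rival 3-sequence matches.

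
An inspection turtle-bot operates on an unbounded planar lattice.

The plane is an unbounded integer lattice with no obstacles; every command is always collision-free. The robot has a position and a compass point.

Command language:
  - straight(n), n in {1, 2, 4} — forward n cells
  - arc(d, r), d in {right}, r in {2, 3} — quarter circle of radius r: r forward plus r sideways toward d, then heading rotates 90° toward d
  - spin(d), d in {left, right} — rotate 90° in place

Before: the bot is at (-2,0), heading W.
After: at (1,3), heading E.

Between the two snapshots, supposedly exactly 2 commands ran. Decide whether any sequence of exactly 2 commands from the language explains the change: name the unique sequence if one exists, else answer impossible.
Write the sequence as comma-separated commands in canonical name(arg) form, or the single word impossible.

key: cell and facing (now E) both changed — the 2 commands mix motion and turning
begin: at (-2,0), heading W
[1] after spin(right): at (-2,0), heading N
[2] after arc(right, 3): at (1,3), heading E
uniquely the one of 49 2-step routes that fits.

spin(right), arc(right, 3)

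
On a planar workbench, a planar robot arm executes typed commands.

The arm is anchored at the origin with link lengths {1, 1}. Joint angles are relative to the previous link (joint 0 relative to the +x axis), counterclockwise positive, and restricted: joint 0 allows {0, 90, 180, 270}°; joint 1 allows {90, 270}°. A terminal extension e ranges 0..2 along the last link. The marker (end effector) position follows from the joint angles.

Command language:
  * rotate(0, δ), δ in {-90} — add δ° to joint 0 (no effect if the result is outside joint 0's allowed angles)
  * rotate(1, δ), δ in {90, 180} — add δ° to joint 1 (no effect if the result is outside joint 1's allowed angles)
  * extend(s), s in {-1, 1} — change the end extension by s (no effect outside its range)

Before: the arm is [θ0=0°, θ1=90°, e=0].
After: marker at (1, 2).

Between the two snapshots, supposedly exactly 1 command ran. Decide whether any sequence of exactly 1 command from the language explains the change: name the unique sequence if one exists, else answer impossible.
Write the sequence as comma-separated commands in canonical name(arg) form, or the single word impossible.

extend(1)

start: [θ0=0°, θ1=90°, e=0]
1. extend(1) → [θ0=0°, θ1=90°, e=1]
uniquely the one of 5 1-step routes that fits.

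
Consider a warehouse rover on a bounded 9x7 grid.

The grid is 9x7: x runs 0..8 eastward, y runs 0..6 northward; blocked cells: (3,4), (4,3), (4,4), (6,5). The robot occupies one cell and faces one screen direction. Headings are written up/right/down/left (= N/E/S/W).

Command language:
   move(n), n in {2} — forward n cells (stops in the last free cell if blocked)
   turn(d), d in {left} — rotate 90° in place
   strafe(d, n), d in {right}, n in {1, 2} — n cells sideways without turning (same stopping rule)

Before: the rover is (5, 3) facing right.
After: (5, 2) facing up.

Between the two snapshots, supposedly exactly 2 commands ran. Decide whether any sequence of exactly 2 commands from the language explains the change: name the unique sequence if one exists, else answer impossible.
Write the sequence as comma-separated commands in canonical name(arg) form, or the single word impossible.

key: position moved to (5,2) AND the heading swung to N — translation plus rotation needed
from: (5, 3) facing right
[1] after strafe(right, 1): (5, 2) facing right
[2] after turn(left): (5, 2) facing up
all 16 alternatives checked — unique.

strafe(right, 1), turn(left)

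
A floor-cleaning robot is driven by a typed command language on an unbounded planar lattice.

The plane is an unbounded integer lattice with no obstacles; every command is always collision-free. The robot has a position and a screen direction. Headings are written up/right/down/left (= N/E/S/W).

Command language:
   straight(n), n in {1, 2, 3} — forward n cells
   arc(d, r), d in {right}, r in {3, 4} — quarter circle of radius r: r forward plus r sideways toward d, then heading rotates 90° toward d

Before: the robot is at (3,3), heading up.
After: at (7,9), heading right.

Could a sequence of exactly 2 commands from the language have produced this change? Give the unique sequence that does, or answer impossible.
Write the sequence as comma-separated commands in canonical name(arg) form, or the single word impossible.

key: position moved to (7,9) AND the heading swung to E — translation plus rotation needed
t0: at (3,3), heading up
[1] after straight(2): at (3,5), heading up
[2] after arc(right, 4): at (7,9), heading right
no other 2-command option fits: unique.

straight(2), arc(right, 4)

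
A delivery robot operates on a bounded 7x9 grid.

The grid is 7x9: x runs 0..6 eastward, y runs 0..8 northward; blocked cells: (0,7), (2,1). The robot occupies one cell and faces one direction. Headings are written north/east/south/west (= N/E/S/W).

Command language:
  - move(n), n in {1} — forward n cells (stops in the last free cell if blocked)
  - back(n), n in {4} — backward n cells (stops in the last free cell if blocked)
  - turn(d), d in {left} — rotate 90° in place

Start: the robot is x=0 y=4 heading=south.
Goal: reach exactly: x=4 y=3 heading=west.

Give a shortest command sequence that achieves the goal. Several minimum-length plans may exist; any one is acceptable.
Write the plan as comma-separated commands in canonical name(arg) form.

initial: x=0 y=4 heading=south
step 1 (move(1)): x=0 y=3 heading=south
step 2 (turn(left)): x=0 y=3 heading=east
step 3 (turn(left)): x=0 y=3 heading=north
step 4 (turn(left)): x=0 y=3 heading=west
step 5 (back(4)): x=4 y=3 heading=west
nothing shorter than 5 reaches the goal.

move(1), turn(left), turn(left), turn(left), back(4)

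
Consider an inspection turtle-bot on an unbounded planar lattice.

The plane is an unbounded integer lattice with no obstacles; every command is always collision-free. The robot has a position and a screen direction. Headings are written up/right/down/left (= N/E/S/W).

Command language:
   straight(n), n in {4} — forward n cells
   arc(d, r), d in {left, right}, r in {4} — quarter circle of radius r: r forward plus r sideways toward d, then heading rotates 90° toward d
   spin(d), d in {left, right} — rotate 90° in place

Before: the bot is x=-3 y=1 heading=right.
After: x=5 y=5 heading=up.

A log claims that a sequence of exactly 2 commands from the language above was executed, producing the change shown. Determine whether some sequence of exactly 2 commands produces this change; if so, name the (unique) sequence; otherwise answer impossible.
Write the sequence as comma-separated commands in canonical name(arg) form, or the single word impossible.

straight(4), arc(left, 4)

key: position moved to (5,5) AND the heading swung to N — translation plus rotation needed
from: x=-3 y=1 heading=right
t=1 straight(4) ⇒ x=1 y=1 heading=right
t=2 arc(left, 4) ⇒ x=5 y=5 heading=up
no rival 2-sequence matches.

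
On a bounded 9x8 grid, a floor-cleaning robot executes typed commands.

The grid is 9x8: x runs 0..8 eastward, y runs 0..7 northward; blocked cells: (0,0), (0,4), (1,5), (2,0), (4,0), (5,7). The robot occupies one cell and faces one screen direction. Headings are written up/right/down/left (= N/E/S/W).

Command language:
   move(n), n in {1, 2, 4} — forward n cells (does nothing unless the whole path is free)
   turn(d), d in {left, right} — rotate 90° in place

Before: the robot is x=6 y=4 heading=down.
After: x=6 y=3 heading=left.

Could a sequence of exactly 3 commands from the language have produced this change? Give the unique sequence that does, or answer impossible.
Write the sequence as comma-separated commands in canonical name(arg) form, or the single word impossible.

key: move(4) would leave the grid, so it does nothing
initial: x=6 y=4 heading=down
[1] after move(1): x=6 y=3 heading=down
[2] after move(4): x=6 y=3 heading=down
[3] after turn(right): x=6 y=3 heading=left
all 125 alternatives checked — unique.

move(1), move(4), turn(right)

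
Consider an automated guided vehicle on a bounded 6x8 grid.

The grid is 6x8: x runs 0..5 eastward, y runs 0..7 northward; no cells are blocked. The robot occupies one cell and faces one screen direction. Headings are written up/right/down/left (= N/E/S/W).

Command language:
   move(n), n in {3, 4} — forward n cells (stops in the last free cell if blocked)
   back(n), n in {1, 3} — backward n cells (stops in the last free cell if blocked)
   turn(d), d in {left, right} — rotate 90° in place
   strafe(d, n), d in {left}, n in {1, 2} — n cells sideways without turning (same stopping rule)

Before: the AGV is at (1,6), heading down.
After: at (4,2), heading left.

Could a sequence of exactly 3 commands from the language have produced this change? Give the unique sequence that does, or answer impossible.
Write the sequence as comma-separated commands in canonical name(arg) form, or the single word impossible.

key: running back(3) before move(4) would end elsewhere — order is forced
t0: at (1,6), heading down
step 1 (move(4)): at (1,2), heading down
step 2 (turn(right)): at (1,2), heading left
step 3 (back(3)): at (4,2), heading left
uniquely the one of 512 3-step routes that fits.

move(4), turn(right), back(3)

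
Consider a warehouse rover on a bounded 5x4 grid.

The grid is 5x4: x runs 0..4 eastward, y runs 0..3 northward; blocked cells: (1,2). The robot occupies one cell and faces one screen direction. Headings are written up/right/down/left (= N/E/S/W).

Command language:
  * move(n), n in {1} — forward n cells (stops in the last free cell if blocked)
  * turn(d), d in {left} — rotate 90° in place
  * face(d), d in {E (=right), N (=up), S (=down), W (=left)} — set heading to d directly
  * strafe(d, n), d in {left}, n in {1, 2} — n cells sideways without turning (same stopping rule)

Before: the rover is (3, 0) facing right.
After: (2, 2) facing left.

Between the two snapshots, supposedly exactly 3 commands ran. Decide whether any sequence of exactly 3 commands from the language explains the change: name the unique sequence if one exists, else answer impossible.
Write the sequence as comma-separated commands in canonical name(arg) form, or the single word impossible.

key: running move(1) before strafe(left, 2) would end elsewhere — order is forced
from: (3, 0) facing right
[1] after strafe(left, 2): (3, 2) facing right
[2] after face(W): (3, 2) facing left
[3] after move(1): (2, 2) facing left
no other 3-command option fits: unique.

strafe(left, 2), face(W), move(1)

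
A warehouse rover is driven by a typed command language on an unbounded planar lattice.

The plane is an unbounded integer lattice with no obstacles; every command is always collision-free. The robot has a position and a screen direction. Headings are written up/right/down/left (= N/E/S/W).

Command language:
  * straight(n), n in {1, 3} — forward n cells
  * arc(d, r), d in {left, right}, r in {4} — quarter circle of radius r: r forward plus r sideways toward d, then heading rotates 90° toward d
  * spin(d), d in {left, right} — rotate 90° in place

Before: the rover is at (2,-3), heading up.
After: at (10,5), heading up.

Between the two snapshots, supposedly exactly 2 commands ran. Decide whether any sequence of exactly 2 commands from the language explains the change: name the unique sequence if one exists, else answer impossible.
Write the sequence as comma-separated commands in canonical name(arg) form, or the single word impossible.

key: running arc(left, 4) before arc(right, 4) would end elsewhere — order is forced
from: at (2,-3), heading up
[1] after arc(right, 4): at (6,1), heading right
[2] after arc(left, 4): at (10,5), heading up
all 36 alternatives checked — unique.

arc(right, 4), arc(left, 4)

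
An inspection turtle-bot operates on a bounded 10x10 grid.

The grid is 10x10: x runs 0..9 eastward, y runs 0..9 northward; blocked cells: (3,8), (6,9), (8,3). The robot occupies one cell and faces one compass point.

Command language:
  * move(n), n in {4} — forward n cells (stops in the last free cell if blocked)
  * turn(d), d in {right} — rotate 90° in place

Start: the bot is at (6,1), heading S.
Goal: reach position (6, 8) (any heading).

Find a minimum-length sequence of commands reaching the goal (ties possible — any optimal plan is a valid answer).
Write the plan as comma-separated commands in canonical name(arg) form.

begin: at (6,1), heading S
step 1 (turn(right)): at (6,1), heading W
step 2 (turn(right)): at (6,1), heading N
step 3 (move(4)): at (6,5), heading N
step 4 (move(4)): at (6,8), heading N
no 3-step plan works, so 4 is optimal.

turn(right), turn(right), move(4), move(4)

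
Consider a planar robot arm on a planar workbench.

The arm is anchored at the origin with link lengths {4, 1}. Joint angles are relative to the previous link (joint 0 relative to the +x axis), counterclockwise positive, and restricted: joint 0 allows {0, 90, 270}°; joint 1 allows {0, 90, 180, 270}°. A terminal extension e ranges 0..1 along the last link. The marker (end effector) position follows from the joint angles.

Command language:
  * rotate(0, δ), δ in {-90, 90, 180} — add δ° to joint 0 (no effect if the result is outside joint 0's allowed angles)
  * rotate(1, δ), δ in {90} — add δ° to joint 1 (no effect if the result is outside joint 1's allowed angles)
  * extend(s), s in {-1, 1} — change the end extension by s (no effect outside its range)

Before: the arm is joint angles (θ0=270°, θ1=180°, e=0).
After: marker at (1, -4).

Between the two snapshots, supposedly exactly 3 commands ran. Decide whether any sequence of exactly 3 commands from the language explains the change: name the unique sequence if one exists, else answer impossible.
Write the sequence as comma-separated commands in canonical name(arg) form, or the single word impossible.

rotate(1, 90), rotate(1, 90), rotate(1, 90)

start: joint angles (θ0=270°, θ1=180°, e=0)
t=1 rotate(1, 90) ⇒ joint angles (θ0=270°, θ1=270°, e=0)
t=2 rotate(1, 90) ⇒ joint angles (θ0=270°, θ1=0°, e=0)
t=3 rotate(1, 90) ⇒ joint angles (θ0=270°, θ1=90°, e=0)
no other 3-command option fits: unique.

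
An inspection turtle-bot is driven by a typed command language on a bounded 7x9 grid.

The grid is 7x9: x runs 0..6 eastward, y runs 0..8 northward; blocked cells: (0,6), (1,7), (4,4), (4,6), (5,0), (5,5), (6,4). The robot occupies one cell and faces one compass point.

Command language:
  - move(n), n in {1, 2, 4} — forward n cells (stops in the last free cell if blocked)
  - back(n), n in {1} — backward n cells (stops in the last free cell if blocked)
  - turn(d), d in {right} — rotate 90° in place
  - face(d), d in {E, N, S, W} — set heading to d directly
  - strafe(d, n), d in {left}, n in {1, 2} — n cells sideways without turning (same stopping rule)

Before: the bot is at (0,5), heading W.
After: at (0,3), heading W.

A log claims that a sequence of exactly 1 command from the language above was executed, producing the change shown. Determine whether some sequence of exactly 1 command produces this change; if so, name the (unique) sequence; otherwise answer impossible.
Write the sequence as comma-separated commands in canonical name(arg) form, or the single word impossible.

strafe(left, 2)

key: heading stays W — the single command does not turn
begin: at (0,5), heading W
1. strafe(left, 2) → at (0,3), heading W
no other 1-command option fits: unique.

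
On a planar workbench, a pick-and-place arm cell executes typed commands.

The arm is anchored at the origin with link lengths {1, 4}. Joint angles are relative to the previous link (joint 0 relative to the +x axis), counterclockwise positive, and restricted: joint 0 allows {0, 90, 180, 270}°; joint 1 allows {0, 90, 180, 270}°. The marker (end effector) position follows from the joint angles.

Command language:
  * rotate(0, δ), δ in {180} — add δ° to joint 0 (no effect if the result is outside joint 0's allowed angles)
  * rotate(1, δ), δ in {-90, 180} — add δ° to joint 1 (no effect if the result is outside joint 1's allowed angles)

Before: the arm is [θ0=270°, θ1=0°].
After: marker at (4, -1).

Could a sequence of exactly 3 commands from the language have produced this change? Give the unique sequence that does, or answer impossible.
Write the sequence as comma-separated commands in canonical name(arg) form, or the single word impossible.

rotate(1, -90), rotate(1, -90), rotate(1, -90)

initial: [θ0=270°, θ1=0°]
t=1 rotate(1, -90) ⇒ [θ0=270°, θ1=270°]
t=2 rotate(1, -90) ⇒ [θ0=270°, θ1=180°]
t=3 rotate(1, -90) ⇒ [θ0=270°, θ1=90°]
all 27 alternatives checked — unique.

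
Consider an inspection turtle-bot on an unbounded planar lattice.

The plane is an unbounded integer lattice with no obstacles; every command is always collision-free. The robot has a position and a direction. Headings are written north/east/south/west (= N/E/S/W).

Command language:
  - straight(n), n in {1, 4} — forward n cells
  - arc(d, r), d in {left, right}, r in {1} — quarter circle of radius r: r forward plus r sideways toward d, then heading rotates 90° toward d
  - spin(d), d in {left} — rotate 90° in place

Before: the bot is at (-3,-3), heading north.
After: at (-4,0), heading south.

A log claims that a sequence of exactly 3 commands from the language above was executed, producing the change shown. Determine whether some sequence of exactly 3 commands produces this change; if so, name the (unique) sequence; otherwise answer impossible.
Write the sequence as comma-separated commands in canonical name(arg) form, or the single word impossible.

key: order matters: swapping straight(4) and arc(left, 1) lands elsewhere
begin: at (-3,-3), heading north
t=1 straight(4) ⇒ at (-3,1), heading north
t=2 spin(left) ⇒ at (-3,1), heading west
t=3 arc(left, 1) ⇒ at (-4,0), heading south
no other 3-command option fits: unique.

straight(4), spin(left), arc(left, 1)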